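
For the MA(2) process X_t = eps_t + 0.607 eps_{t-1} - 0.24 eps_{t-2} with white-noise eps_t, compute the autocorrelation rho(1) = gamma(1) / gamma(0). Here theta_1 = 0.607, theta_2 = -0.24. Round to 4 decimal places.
\rho(1) = 0.3235

For an MA(q) process with theta_0 = 1, the autocovariance is
  gamma(k) = sigma^2 * sum_{i=0..q-k} theta_i * theta_{i+k},
and rho(k) = gamma(k) / gamma(0). Sigma^2 cancels.
  numerator   = (1)*(0.607) + (0.607)*(-0.24) = 0.46132.
  denominator = (1)^2 + (0.607)^2 + (-0.24)^2 = 1.426049.
  rho(1) = 0.46132 / 1.426049 = 0.3235.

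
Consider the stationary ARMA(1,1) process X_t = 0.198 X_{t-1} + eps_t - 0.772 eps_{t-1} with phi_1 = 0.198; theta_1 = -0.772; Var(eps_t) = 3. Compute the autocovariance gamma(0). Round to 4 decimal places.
\gamma(0) = 4.0288

Multiply the model equation by X_{t-k} and take expectations. With theta_0 = psi_0 = 1 and psi_j the MA(infinity) weights, this gives
  gamma(k) - sum_i phi_i gamma(k-i) = c_k,
  c_k = sigma^2 * sum_{j=k..q} theta_j psi_{j-k}   (c_k = 0 for k > q),
using gamma(-m) = gamma(m).
psi-weights needed (psi_j = theta_j + sum_i phi_i psi_{j-i}):
  psi_1 = theta_1 + phi_1 = -0.772 + (0.198) = -0.574
Right-hand sides:
  c_0 = sigma^2 (1 + theta_1 psi_1) = 3 * (1 + (-0.772)(-0.574)) = 3 * 1.443128 = 4.329384
  c_1 = sigma^2 theta_1 = 3 * (-0.772) = -2.316
  c_2 = 0
Equations for k = 0 and k = 1 (AR order 1):
  gamma(0) = phi_1 gamma(1) + c_0
  gamma(1) = phi_1 gamma(0) + c_1
Substituting the second into the first: gamma(0) (1 - phi_1^2) = c_0 + phi_1 c_1, so
  gamma(0) = (c_0 + phi_1 c_1) / (1 - phi_1^2) = (4.329384 + (0.198)(-2.316)) / (1 - (0.198)^2) = 3.870816 / 0.960796 = 4.028759.
Therefore gamma(0) = 4.0288 (to 4 decimal places).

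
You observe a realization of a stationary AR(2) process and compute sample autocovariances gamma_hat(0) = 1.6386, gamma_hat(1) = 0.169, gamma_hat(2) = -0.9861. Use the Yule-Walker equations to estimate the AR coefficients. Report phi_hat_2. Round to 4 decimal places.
\hat\phi_{2} = -0.6190

The Yule-Walker equations for an AR(p) process read, in matrix form,
  Gamma_p phi = r_p,   with   (Gamma_p)_{ij} = gamma(|i - j|),
                       (r_p)_i = gamma(i),   i,j = 1..p.
Substitute the sample gammas (Toeplitz matrix and right-hand side of size 2):
  Gamma_p = [[1.6386, 0.169], [0.169, 1.6386]]
  r_p     = [0.169, -0.9861]
Written out:
  1.6386 phi_1 + 0.169 phi_2 = 0.169
  0.169 phi_1 + 1.6386 phi_2 = -0.9861
Solve by Cramer's rule:
  det = gamma(0)^2 - gamma(1)^2 = (1.6386)^2 - (0.169)^2 = 2.68500996 - 0.028561 = 2.65644896
  phi_hat_1 = [gamma(1) gamma(0) - gamma(1) gamma(2)] / det = [(0.169)(1.6386) - (0.169)(-0.9861)] / 2.65644896 = 0.4435743 / 2.65644896 = 0.167
  phi_hat_2 = [gamma(0) gamma(2) - gamma(1)^2] / det = [(1.6386)(-0.9861) - (0.169)^2] / 2.65644896 = -1.64438446 / 2.65644896 = -0.619
So phi_hat = [0.1670, -0.6190].
Therefore phi_hat_2 = -0.6190.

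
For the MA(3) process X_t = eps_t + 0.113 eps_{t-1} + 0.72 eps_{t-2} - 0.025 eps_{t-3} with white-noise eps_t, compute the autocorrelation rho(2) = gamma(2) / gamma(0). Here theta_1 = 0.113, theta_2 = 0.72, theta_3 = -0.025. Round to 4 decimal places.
\rho(2) = 0.4682

For an MA(q) process with theta_0 = 1, the autocovariance is
  gamma(k) = sigma^2 * sum_{i=0..q-k} theta_i * theta_{i+k},
and rho(k) = gamma(k) / gamma(0). Sigma^2 cancels.
  numerator   = (1)*(0.72) + (0.113)*(-0.025) = 0.717175.
  denominator = (1)^2 + (0.113)^2 + (0.72)^2 + (-0.025)^2 = 1.531794.
  rho(2) = 0.717175 / 1.531794 = 0.4682.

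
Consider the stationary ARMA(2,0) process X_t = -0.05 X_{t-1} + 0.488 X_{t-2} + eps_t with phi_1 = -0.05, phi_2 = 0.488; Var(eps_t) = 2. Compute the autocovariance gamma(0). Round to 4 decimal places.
\gamma(0) = 2.6504

Multiply the model equation by X_{t-k} and take expectations. With theta_0 = psi_0 = 1 and psi_j the MA(infinity) weights, this gives
  gamma(k) - sum_i phi_i gamma(k-i) = c_k,
  c_k = sigma^2 * sum_{j=k..q} theta_j psi_{j-k}   (c_k = 0 for k > q),
using gamma(-m) = gamma(m).
Pure AR (q = 0): c_0 = sigma^2 = 2, c_k = 0 for k >= 1.
Equations for k = 0, 1, 2 (AR order 2, c_2 = 0):
  (E0) gamma(0) = phi_1 gamma(1) + phi_2 gamma(2) + c_0
  (E1) gamma(1) = phi_1 gamma(0) + phi_2 gamma(1) + c_1
  (E2) gamma(2) = phi_1 gamma(1) + phi_2 gamma(0)
From (E1): gamma(1) = A gamma(0) + B with
  A = phi_1 / (1 - phi_2) = -0.05 / 0.512 = -0.097656,   B = c_1 / (1 - phi_2) = 0 / 0.512 = 0.
Insert (E2) into (E0): gamma(0) (1 - phi_2^2) = phi_1 (1 + phi_2) gamma(1) + c_0.
  phi_1 (1 + phi_2) = (-0.05)(1.488) = -0.0744,   1 - phi_2^2 = 0.761856.
Replace gamma(1) by A gamma(0) + B and collect gamma(0):
  gamma(0) [0.761856 - (-0.0744)(-0.097656)] = c_0 = 2
  gamma(0) * 0.75459 = 2
  gamma(0) = 2 / 0.75459 = 2.650445.
Therefore gamma(0) = 2.6504 (to 4 decimal places).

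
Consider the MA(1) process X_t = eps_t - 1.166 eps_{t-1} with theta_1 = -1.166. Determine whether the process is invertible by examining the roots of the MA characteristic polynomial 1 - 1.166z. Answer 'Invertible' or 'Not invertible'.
\text{Not invertible}

The MA(q) characteristic polynomial is P(z) = 1 - 1.166z.
Invertibility requires all roots to lie outside the unit circle, i.e. |z| > 1 for every root.
This is linear in z: 1 + (-1.166) z = 0  =>  z = -1/(-1.166) = 0.857633,  |z| = 0.857633.
Moduli of all roots: 0.8576.
All moduli strictly greater than 1? No.
Verdict: Not invertible.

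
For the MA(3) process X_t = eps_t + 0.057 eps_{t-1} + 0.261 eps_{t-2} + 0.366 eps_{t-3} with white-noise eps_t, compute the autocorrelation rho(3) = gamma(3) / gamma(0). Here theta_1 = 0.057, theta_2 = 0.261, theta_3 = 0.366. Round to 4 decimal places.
\rho(3) = 0.3037

For an MA(q) process with theta_0 = 1, the autocovariance is
  gamma(k) = sigma^2 * sum_{i=0..q-k} theta_i * theta_{i+k},
and rho(k) = gamma(k) / gamma(0). Sigma^2 cancels.
  numerator   = (1)*(0.366) = 0.366.
  denominator = (1)^2 + (0.057)^2 + (0.261)^2 + (0.366)^2 = 1.205326.
  rho(3) = 0.366 / 1.205326 = 0.3037.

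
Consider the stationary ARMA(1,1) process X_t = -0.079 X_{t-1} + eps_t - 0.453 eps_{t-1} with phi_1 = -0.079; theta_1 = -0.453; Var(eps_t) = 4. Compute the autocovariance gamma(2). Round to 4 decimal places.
\gamma(2) = 0.1752

Multiply the model equation by X_{t-k} and take expectations. With theta_0 = psi_0 = 1 and psi_j the MA(infinity) weights, this gives
  gamma(k) - sum_i phi_i gamma(k-i) = c_k,
  c_k = sigma^2 * sum_{j=k..q} theta_j psi_{j-k}   (c_k = 0 for k > q),
using gamma(-m) = gamma(m).
psi-weights needed (psi_j = theta_j + sum_i phi_i psi_{j-i}):
  psi_1 = theta_1 + phi_1 = -0.453 + (-0.079) = -0.532
Right-hand sides:
  c_0 = sigma^2 (1 + theta_1 psi_1) = 4 * (1 + (-0.453)(-0.532)) = 4 * 1.240996 = 4.963984
  c_1 = sigma^2 theta_1 = 4 * (-0.453) = -1.812
  c_2 = 0
Equations for k = 0 and k = 1 (AR order 1):
  gamma(0) = phi_1 gamma(1) + c_0
  gamma(1) = phi_1 gamma(0) + c_1
Substituting the second into the first: gamma(0) (1 - phi_1^2) = c_0 + phi_1 c_1, so
  gamma(0) = (c_0 + phi_1 c_1) / (1 - phi_1^2) = (4.963984 + (-0.079)(-1.812)) / (1 - (-0.079)^2) = 5.107132 / 0.993759 = 5.139206.
  gamma(1) = phi_1 gamma(0) + c_1 = (-0.079)(5.139206) + (-1.812) = -2.217997.
For k = 2 (> q): gamma(2) = phi_1 gamma(1) = (-0.079)(-2.217997) = 0.175222.
Therefore gamma(2) = 0.1752 (to 4 decimal places).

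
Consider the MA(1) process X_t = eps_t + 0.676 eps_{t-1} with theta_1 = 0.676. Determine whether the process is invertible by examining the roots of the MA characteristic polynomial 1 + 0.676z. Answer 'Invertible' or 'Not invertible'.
\text{Invertible}

The MA(q) characteristic polynomial is P(z) = 1 + 0.676z.
Invertibility requires all roots to lie outside the unit circle, i.e. |z| > 1 for every root.
This is linear in z: 1 + (0.676) z = 0  =>  z = -1/(0.676) = -1.47929,  |z| = 1.47929.
Moduli of all roots: 1.4793.
All moduli strictly greater than 1? Yes.
Verdict: Invertible.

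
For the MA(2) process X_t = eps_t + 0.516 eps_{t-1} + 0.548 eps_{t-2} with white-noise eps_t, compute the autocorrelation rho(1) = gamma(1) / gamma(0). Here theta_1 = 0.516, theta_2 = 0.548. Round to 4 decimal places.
\rho(1) = 0.5099

For an MA(q) process with theta_0 = 1, the autocovariance is
  gamma(k) = sigma^2 * sum_{i=0..q-k} theta_i * theta_{i+k},
and rho(k) = gamma(k) / gamma(0). Sigma^2 cancels.
  numerator   = (1)*(0.516) + (0.516)*(0.548) = 0.798768.
  denominator = (1)^2 + (0.516)^2 + (0.548)^2 = 1.56656.
  rho(1) = 0.798768 / 1.56656 = 0.5099.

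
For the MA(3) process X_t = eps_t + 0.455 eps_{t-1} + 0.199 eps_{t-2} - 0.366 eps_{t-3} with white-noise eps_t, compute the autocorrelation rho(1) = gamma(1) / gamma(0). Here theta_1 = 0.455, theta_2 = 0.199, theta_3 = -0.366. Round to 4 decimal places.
\rho(1) = 0.3424

For an MA(q) process with theta_0 = 1, the autocovariance is
  gamma(k) = sigma^2 * sum_{i=0..q-k} theta_i * theta_{i+k},
and rho(k) = gamma(k) / gamma(0). Sigma^2 cancels.
  numerator   = (1)*(0.455) + (0.455)*(0.199) + (0.199)*(-0.366) = 0.472711.
  denominator = (1)^2 + (0.455)^2 + (0.199)^2 + (-0.366)^2 = 1.380582.
  rho(1) = 0.472711 / 1.380582 = 0.3424.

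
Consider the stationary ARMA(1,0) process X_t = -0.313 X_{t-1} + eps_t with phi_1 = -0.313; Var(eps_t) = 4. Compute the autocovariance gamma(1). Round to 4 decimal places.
\gamma(1) = -1.3880

Multiply the model equation by X_{t-k} and take expectations. With theta_0 = psi_0 = 1 and psi_j the MA(infinity) weights, this gives
  gamma(k) - sum_i phi_i gamma(k-i) = c_k,
  c_k = sigma^2 * sum_{j=k..q} theta_j psi_{j-k}   (c_k = 0 for k > q),
using gamma(-m) = gamma(m).
Pure AR (q = 0): c_0 = sigma^2 = 4, c_k = 0 for k >= 1.
Equations for k = 0 and k = 1 (AR order 1):
  gamma(0) = phi_1 gamma(1) + c_0
  gamma(1) = phi_1 gamma(0) + c_1
Substituting the second into the first: gamma(0) (1 - phi_1^2) = c_0 + phi_1 c_1, so
  gamma(0) = c_0 / (1 - phi_1^2) = 4 / (1 - (-0.313)^2) = 4 / 0.902031 = 4.434437.
  gamma(1) = phi_1 gamma(0) = (-0.313)(4.434437) = -1.387979.
Therefore gamma(1) = -1.3880 (to 4 decimal places).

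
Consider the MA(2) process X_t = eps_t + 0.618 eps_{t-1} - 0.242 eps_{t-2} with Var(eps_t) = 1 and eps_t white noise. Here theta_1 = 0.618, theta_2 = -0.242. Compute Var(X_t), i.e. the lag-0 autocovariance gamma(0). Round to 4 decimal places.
\gamma(0) = 1.4405

For an MA(q) process X_t = eps_t + sum_i theta_i eps_{t-i} with
Var(eps_t) = sigma^2, the variance is
  gamma(0) = sigma^2 * (1 + sum_i theta_i^2).
  sum_i theta_i^2 = (0.618)^2 + (-0.242)^2 = 0.381924 + 0.058564 = 0.440488.
  gamma(0) = 1 * (1 + 0.440488) = 1 * 1.440488 = 1.440488, which rounds to 1.4405.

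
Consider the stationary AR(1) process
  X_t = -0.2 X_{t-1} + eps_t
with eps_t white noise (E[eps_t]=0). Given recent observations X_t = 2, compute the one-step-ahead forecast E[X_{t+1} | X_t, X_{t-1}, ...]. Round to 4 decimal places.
E[X_{t+1} \mid \mathcal F_t] = -0.4000

For an AR(p) model X_t = c + sum_i phi_i X_{t-i} + eps_t, the
one-step-ahead conditional mean is
  E[X_{t+1} | X_t, ...] = c + sum_i phi_i X_{t+1-i}.
Substitute known values:
  E[X_{t+1} | ...] = (-0.2) * (2)
                   = -0.4000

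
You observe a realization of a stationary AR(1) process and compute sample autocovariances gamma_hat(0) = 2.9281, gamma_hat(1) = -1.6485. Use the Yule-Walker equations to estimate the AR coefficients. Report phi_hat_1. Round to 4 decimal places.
\hat\phi_{1} = -0.5630

The Yule-Walker equations for an AR(p) process read, in matrix form,
  Gamma_p phi = r_p,   with   (Gamma_p)_{ij} = gamma(|i - j|),
                       (r_p)_i = gamma(i),   i,j = 1..p.
Substitute the sample gammas (Toeplitz matrix and right-hand side of size 1):
  Gamma_p = [[2.9281]]
  r_p     = [-1.6485]
With p = 1 this is the single equation gamma(0) phi_1 = gamma(1):
  phi_hat_1 = gamma(1) / gamma(0) = -1.6485 / 2.9281 = -0.5630.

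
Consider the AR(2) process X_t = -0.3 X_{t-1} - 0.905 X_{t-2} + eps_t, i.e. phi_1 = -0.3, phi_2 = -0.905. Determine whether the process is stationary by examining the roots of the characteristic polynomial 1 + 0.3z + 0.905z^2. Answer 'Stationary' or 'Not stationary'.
\text{Stationary}

The AR(p) characteristic polynomial is P(z) = 1 + 0.3z + 0.905z^2.
Stationarity requires all roots to lie outside the unit circle, i.e. |z| > 1 for every root.
Set 1 + (0.3) z + (0.905) z^2 = 0, i.e. a z^2 + b z + c = 0 with a = 0.905, b = 0.3, c = 1.
Discriminant D = b^2 - 4ac = (0.3)^2 - 4*(0.905)*1 = 0.09 - (3.62) = -3.53.
D < 0, so the roots are the complex-conjugate pair z = (-b +/- i sqrt(-D)) / (2a) = -0.1657 +/- 1.038i.
For a conjugate pair |z|^2 = z * conj(z) = (product of roots) = c/a = 1/(0.905) = 1.104972, so |z| = sqrt(1.104972) = 1.0512 for both roots.
Moduli of all roots: 1.0512, 1.0512.
All moduli strictly greater than 1? Yes.
Verdict: Stationary.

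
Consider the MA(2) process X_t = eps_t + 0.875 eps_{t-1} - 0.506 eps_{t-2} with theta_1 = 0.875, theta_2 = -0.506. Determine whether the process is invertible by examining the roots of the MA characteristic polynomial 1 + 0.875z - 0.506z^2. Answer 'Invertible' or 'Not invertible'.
\text{Not invertible}

The MA(q) characteristic polynomial is P(z) = 1 + 0.875z - 0.506z^2.
Invertibility requires all roots to lie outside the unit circle, i.e. |z| > 1 for every root.
Set 1 + (0.875) z + (-0.506) z^2 = 0, i.e. a z^2 + b z + c = 0 with a = -0.506, b = 0.875, c = 1.
Discriminant D = b^2 - 4ac = (0.875)^2 - 4*(-0.506)*1 = 0.765625 - (-2.024) = 2.789625.
D >= 0, so the roots are real: z = (-b +/- sqrt(D)) / (2a) = (-0.875 +/- 1.670217) / (-1.012).
  z_1 = (-0.875 + 1.670217) / (-1.012) = -0.7858,   |z_1| = 0.7858.
  z_2 = (-0.875 - 1.670217) / (-1.012) = 2.515,   |z_2| = 2.515.
Moduli of all roots: 0.7858, 2.5150.
All moduli strictly greater than 1? No.
Verdict: Not invertible.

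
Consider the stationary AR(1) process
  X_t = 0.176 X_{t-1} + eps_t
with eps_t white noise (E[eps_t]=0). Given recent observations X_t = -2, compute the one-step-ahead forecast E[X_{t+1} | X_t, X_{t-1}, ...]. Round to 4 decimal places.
E[X_{t+1} \mid \mathcal F_t] = -0.3520

For an AR(p) model X_t = c + sum_i phi_i X_{t-i} + eps_t, the
one-step-ahead conditional mean is
  E[X_{t+1} | X_t, ...] = c + sum_i phi_i X_{t+1-i}.
Substitute known values:
  E[X_{t+1} | ...] = (0.176) * (-2)
                   = -0.3520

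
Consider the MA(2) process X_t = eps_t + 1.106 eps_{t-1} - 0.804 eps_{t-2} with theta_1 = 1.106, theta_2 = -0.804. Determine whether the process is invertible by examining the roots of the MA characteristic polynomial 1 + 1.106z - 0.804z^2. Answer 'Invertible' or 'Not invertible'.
\text{Not invertible}

The MA(q) characteristic polynomial is P(z) = 1 + 1.106z - 0.804z^2.
Invertibility requires all roots to lie outside the unit circle, i.e. |z| > 1 for every root.
Set 1 + (1.106) z + (-0.804) z^2 = 0, i.e. a z^2 + b z + c = 0 with a = -0.804, b = 1.106, c = 1.
Discriminant D = b^2 - 4ac = (1.106)^2 - 4*(-0.804)*1 = 1.223236 - (-3.216) = 4.439236.
D >= 0, so the roots are real: z = (-b +/- sqrt(D)) / (2a) = (-1.106 +/- 2.106949) / (-1.608).
  z_1 = (-1.106 + 2.106949) / (-1.608) = -0.6225,   |z_1| = 0.6225.
  z_2 = (-1.106 - 2.106949) / (-1.608) = 1.9981,   |z_2| = 1.9981.
Moduli of all roots: 0.6225, 1.9981.
All moduli strictly greater than 1? No.
Verdict: Not invertible.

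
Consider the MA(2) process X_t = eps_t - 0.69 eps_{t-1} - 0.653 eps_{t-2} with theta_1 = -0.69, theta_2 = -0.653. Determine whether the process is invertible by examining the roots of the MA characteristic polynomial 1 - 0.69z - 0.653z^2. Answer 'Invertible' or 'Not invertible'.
\text{Not invertible}

The MA(q) characteristic polynomial is P(z) = 1 - 0.69z - 0.653z^2.
Invertibility requires all roots to lie outside the unit circle, i.e. |z| > 1 for every root.
Set 1 + (-0.69) z + (-0.653) z^2 = 0, i.e. a z^2 + b z + c = 0 with a = -0.653, b = -0.69, c = 1.
Discriminant D = b^2 - 4ac = (-0.69)^2 - 4*(-0.653)*1 = 0.4761 - (-2.612) = 3.0881.
D >= 0, so the roots are real: z = (-b +/- sqrt(D)) / (2a) = (0.69 +/- 1.757299) / (-1.306).
  z_1 = (0.69 + 1.757299) / (-1.306) = -1.8739,   |z_1| = 1.8739.
  z_2 = (0.69 - 1.757299) / (-1.306) = 0.8172,   |z_2| = 0.8172.
Moduli of all roots: 1.8739, 0.8172.
All moduli strictly greater than 1? No.
Verdict: Not invertible.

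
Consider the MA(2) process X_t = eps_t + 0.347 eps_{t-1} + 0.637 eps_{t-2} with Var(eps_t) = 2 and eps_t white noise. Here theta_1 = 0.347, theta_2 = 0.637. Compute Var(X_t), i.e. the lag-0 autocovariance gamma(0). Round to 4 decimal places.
\gamma(0) = 3.0524

For an MA(q) process X_t = eps_t + sum_i theta_i eps_{t-i} with
Var(eps_t) = sigma^2, the variance is
  gamma(0) = sigma^2 * (1 + sum_i theta_i^2).
  sum_i theta_i^2 = (0.347)^2 + (0.637)^2 = 0.120409 + 0.405769 = 0.526178.
  gamma(0) = 2 * (1 + 0.526178) = 2 * 1.526178 = 3.052356, which rounds to 3.0524.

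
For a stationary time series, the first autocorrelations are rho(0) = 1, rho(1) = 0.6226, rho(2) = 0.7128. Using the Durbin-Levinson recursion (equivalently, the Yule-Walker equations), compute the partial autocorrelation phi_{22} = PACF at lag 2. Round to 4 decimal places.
\phi_{22} = 0.5310

The PACF at lag k is phi_{kk}, the last component of the solution
to the Yule-Walker system G_k phi = r_k where
  (G_k)_{ij} = rho(|i - j|), (r_k)_i = rho(i), i,j = 1..k.
Equivalently, Durbin-Levinson gives phi_{kk} iteratively:
  phi_{11} = rho(1)
  phi_{kk} = [rho(k) - sum_{j=1..k-1} phi_{k-1,j} rho(k-j)]
            / [1 - sum_{j=1..k-1} phi_{k-1,j} rho(j)],
  phi_{k,j} = phi_{k-1,j} - phi_{kk} phi_{k-1,k-j},  j = 1..k-1.
Step k = 1:
  phi_11 = rho(1) = 0.6226.
Step k = 2:
  phi_22 = [rho(2) - phi_11 rho(1)] / [1 - phi_11 rho(1)] = [0.7128 - (0.6226)(0.6226)] / [1 - (0.6226)(0.6226)]
         = 0.32516924 / 0.61236924 = 0.531.
Therefore phi_{22} = 0.5310.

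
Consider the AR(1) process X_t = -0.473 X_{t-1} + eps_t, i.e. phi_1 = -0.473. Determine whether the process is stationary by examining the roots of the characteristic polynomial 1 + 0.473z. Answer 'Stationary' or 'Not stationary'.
\text{Stationary}

The AR(p) characteristic polynomial is P(z) = 1 + 0.473z.
Stationarity requires all roots to lie outside the unit circle, i.e. |z| > 1 for every root.
This is linear in z: 1 + (0.473) z = 0  =>  z = -1/(0.473) = -2.114165,  |z| = 2.114165.
Moduli of all roots: 2.1142.
All moduli strictly greater than 1? Yes.
Verdict: Stationary.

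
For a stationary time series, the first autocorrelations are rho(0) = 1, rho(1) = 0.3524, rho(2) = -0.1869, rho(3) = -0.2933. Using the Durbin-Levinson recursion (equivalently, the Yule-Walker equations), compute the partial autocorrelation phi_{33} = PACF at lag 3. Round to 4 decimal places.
\phi_{33} = -0.1031

The PACF at lag k is phi_{kk}, the last component of the solution
to the Yule-Walker system G_k phi = r_k where
  (G_k)_{ij} = rho(|i - j|), (r_k)_i = rho(i), i,j = 1..k.
Equivalently, Durbin-Levinson gives phi_{kk} iteratively:
  phi_{11} = rho(1)
  phi_{kk} = [rho(k) - sum_{j=1..k-1} phi_{k-1,j} rho(k-j)]
            / [1 - sum_{j=1..k-1} phi_{k-1,j} rho(j)],
  phi_{k,j} = phi_{k-1,j} - phi_{kk} phi_{k-1,k-j},  j = 1..k-1.
Step k = 1:
  phi_11 = rho(1) = 0.3524.
Step k = 2:
  phi_22 = [rho(2) - phi_11 rho(1)] / [1 - phi_11 rho(1)] = [-0.1869 - (0.3524)(0.3524)] / [1 - (0.3524)(0.3524)]
         = -0.31108576 / 0.87581424 = -0.355196.
  Update: phi_21 = phi_11 - phi_22 phi_11 = 0.3524 - (-0.355196)(0.3524) = 0.477571.
Step k = 3:
  phi_33 = [rho(3) - phi_21 rho(2) - phi_22 rho(1)] / [1 - phi_21 rho(1) - phi_22 rho(2)]
    numerator   = -0.2933 - (0.477571)(-0.1869) - (-0.355196)(0.3524) = -0.07887087
    denominator = 1 - (0.477571)(0.3524) - (-0.355196)(-0.1869) = 0.76531781
  phi_33 = -0.07887087 / 0.76531781 = -0.1031.
Therefore phi_{33} = -0.1031.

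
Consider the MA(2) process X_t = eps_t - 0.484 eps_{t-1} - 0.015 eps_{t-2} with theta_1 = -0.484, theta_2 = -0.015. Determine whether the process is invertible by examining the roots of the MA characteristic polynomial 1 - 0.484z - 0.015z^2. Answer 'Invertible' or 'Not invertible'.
\text{Invertible}

The MA(q) characteristic polynomial is P(z) = 1 - 0.484z - 0.015z^2.
Invertibility requires all roots to lie outside the unit circle, i.e. |z| > 1 for every root.
Set 1 + (-0.484) z + (-0.015) z^2 = 0, i.e. a z^2 + b z + c = 0 with a = -0.015, b = -0.484, c = 1.
Discriminant D = b^2 - 4ac = (-0.484)^2 - 4*(-0.015)*1 = 0.234256 - (-0.06) = 0.294256.
D >= 0, so the roots are real: z = (-b +/- sqrt(D)) / (2a) = (0.484 +/- 0.542454) / (-0.03).
  z_1 = (0.484 + 0.542454) / (-0.03) = -34.2151,   |z_1| = 34.2151.
  z_2 = (0.484 - 0.542454) / (-0.03) = 1.9485,   |z_2| = 1.9485.
Moduli of all roots: 34.2151, 1.9485.
All moduli strictly greater than 1? Yes.
Verdict: Invertible.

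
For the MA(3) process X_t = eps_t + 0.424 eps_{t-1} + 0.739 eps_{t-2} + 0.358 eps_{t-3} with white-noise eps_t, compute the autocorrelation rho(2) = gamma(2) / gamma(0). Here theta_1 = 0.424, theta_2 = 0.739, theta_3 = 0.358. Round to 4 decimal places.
\rho(2) = 0.4805

For an MA(q) process with theta_0 = 1, the autocovariance is
  gamma(k) = sigma^2 * sum_{i=0..q-k} theta_i * theta_{i+k},
and rho(k) = gamma(k) / gamma(0). Sigma^2 cancels.
  numerator   = (1)*(0.739) + (0.424)*(0.358) = 0.890792.
  denominator = (1)^2 + (0.424)^2 + (0.739)^2 + (0.358)^2 = 1.854061.
  rho(2) = 0.890792 / 1.854061 = 0.4805.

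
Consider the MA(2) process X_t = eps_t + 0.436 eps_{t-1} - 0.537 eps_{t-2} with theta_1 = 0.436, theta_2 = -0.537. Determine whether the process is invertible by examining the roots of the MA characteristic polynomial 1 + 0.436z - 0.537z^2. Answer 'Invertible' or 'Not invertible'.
\text{Invertible}

The MA(q) characteristic polynomial is P(z) = 1 + 0.436z - 0.537z^2.
Invertibility requires all roots to lie outside the unit circle, i.e. |z| > 1 for every root.
Set 1 + (0.436) z + (-0.537) z^2 = 0, i.e. a z^2 + b z + c = 0 with a = -0.537, b = 0.436, c = 1.
Discriminant D = b^2 - 4ac = (0.436)^2 - 4*(-0.537)*1 = 0.190096 - (-2.148) = 2.338096.
D >= 0, so the roots are real: z = (-b +/- sqrt(D)) / (2a) = (-0.436 +/- 1.529083) / (-1.074).
  z_1 = (-0.436 + 1.529083) / (-1.074) = -1.0178,   |z_1| = 1.0178.
  z_2 = (-0.436 - 1.529083) / (-1.074) = 1.8297,   |z_2| = 1.8297.
Moduli of all roots: 1.0178, 1.8297.
All moduli strictly greater than 1? Yes.
Verdict: Invertible.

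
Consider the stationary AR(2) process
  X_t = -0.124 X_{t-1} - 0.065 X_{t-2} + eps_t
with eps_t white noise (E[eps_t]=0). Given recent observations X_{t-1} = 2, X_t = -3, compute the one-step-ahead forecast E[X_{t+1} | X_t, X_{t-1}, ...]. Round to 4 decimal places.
E[X_{t+1} \mid \mathcal F_t] = 0.2420

For an AR(p) model X_t = c + sum_i phi_i X_{t-i} + eps_t, the
one-step-ahead conditional mean is
  E[X_{t+1} | X_t, ...] = c + sum_i phi_i X_{t+1-i}.
Substitute known values:
  E[X_{t+1} | ...] = (-0.124) * (-3) + (-0.065) * (2)
                   = 0.2420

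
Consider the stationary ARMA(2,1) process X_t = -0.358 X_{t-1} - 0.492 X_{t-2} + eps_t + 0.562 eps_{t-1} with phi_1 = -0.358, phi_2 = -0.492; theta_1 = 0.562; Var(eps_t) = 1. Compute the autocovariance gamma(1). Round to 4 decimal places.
\gamma(1) = 0.0253

Multiply the model equation by X_{t-k} and take expectations. With theta_0 = psi_0 = 1 and psi_j the MA(infinity) weights, this gives
  gamma(k) - sum_i phi_i gamma(k-i) = c_k,
  c_k = sigma^2 * sum_{j=k..q} theta_j psi_{j-k}   (c_k = 0 for k > q),
using gamma(-m) = gamma(m).
psi-weights needed (psi_j = theta_j + sum_i phi_i psi_{j-i}):
  psi_1 = theta_1 + phi_1 = 0.562 + (-0.358) = 0.204
Right-hand sides:
  c_0 = sigma^2 (1 + theta_1 psi_1) = 1 * (1 + (0.562)(0.204)) = 1 * 1.114648 = 1.114648
  c_1 = sigma^2 theta_1 = 1 * (0.562) = 0.562
  c_2 = 0
Equations for k = 0, 1, 2 (AR order 2, c_2 = 0):
  (E0) gamma(0) = phi_1 gamma(1) + phi_2 gamma(2) + c_0
  (E1) gamma(1) = phi_1 gamma(0) + phi_2 gamma(1) + c_1
  (E2) gamma(2) = phi_1 gamma(1) + phi_2 gamma(0)
From (E1): gamma(1) = A gamma(0) + B with
  A = phi_1 / (1 - phi_2) = -0.358 / 1.492 = -0.239946,   B = c_1 / (1 - phi_2) = 0.562 / 1.492 = 0.376676.
Insert (E2) into (E0): gamma(0) (1 - phi_2^2) = phi_1 (1 + phi_2) gamma(1) + c_0.
  phi_1 (1 + phi_2) = (-0.358)(0.508) = -0.181864,   1 - phi_2^2 = 0.757936.
Replace gamma(1) by A gamma(0) + B and collect gamma(0):
  gamma(0) [0.757936 - (-0.181864)(-0.239946)] = (-0.181864)(0.376676) + 1.114648
  gamma(0) * 0.714298 = 1.046144
  gamma(0) = 1.046144 / 0.714298 = 1.464576.
  gamma(1) = A gamma(0) + B = (-0.239946)(1.464576) + (0.376676) = 0.025256.
Therefore gamma(1) = 0.0253 (to 4 decimal places).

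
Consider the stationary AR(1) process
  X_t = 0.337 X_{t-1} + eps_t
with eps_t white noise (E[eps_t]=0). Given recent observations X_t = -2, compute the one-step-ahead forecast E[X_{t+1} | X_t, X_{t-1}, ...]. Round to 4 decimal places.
E[X_{t+1} \mid \mathcal F_t] = -0.6740

For an AR(p) model X_t = c + sum_i phi_i X_{t-i} + eps_t, the
one-step-ahead conditional mean is
  E[X_{t+1} | X_t, ...] = c + sum_i phi_i X_{t+1-i}.
Substitute known values:
  E[X_{t+1} | ...] = (0.337) * (-2)
                   = -0.6740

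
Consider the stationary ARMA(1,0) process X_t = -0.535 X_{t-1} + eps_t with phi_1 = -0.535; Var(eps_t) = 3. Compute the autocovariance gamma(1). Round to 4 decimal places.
\gamma(1) = -2.2486

Multiply the model equation by X_{t-k} and take expectations. With theta_0 = psi_0 = 1 and psi_j the MA(infinity) weights, this gives
  gamma(k) - sum_i phi_i gamma(k-i) = c_k,
  c_k = sigma^2 * sum_{j=k..q} theta_j psi_{j-k}   (c_k = 0 for k > q),
using gamma(-m) = gamma(m).
Pure AR (q = 0): c_0 = sigma^2 = 3, c_k = 0 for k >= 1.
Equations for k = 0 and k = 1 (AR order 1):
  gamma(0) = phi_1 gamma(1) + c_0
  gamma(1) = phi_1 gamma(0) + c_1
Substituting the second into the first: gamma(0) (1 - phi_1^2) = c_0 + phi_1 c_1, so
  gamma(0) = c_0 / (1 - phi_1^2) = 3 / (1 - (-0.535)^2) = 3 / 0.713775 = 4.203005.
  gamma(1) = phi_1 gamma(0) = (-0.535)(4.203005) = -2.248608.
Therefore gamma(1) = -2.2486 (to 4 decimal places).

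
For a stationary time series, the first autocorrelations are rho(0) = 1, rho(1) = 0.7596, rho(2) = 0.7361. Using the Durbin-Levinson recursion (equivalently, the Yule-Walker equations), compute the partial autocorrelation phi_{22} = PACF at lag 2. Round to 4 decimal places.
\phi_{22} = 0.3761

The PACF at lag k is phi_{kk}, the last component of the solution
to the Yule-Walker system G_k phi = r_k where
  (G_k)_{ij} = rho(|i - j|), (r_k)_i = rho(i), i,j = 1..k.
Equivalently, Durbin-Levinson gives phi_{kk} iteratively:
  phi_{11} = rho(1)
  phi_{kk} = [rho(k) - sum_{j=1..k-1} phi_{k-1,j} rho(k-j)]
            / [1 - sum_{j=1..k-1} phi_{k-1,j} rho(j)],
  phi_{k,j} = phi_{k-1,j} - phi_{kk} phi_{k-1,k-j},  j = 1..k-1.
Step k = 1:
  phi_11 = rho(1) = 0.7596.
Step k = 2:
  phi_22 = [rho(2) - phi_11 rho(1)] / [1 - phi_11 rho(1)] = [0.7361 - (0.7596)(0.7596)] / [1 - (0.7596)(0.7596)]
         = 0.15910784 / 0.42300784 = 0.3761.
Therefore phi_{22} = 0.3761.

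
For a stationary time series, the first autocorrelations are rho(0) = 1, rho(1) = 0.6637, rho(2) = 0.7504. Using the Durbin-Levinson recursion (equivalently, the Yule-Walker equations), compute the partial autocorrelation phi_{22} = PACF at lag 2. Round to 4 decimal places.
\phi_{22} = 0.5539

The PACF at lag k is phi_{kk}, the last component of the solution
to the Yule-Walker system G_k phi = r_k where
  (G_k)_{ij} = rho(|i - j|), (r_k)_i = rho(i), i,j = 1..k.
Equivalently, Durbin-Levinson gives phi_{kk} iteratively:
  phi_{11} = rho(1)
  phi_{kk} = [rho(k) - sum_{j=1..k-1} phi_{k-1,j} rho(k-j)]
            / [1 - sum_{j=1..k-1} phi_{k-1,j} rho(j)],
  phi_{k,j} = phi_{k-1,j} - phi_{kk} phi_{k-1,k-j},  j = 1..k-1.
Step k = 1:
  phi_11 = rho(1) = 0.6637.
Step k = 2:
  phi_22 = [rho(2) - phi_11 rho(1)] / [1 - phi_11 rho(1)] = [0.7504 - (0.6637)(0.6637)] / [1 - (0.6637)(0.6637)]
         = 0.30990231 / 0.55950231 = 0.5539.
Therefore phi_{22} = 0.5539.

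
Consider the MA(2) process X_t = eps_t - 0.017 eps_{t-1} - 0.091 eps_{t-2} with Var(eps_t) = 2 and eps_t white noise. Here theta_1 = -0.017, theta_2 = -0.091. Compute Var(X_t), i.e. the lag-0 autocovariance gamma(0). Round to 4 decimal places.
\gamma(0) = 2.0171

For an MA(q) process X_t = eps_t + sum_i theta_i eps_{t-i} with
Var(eps_t) = sigma^2, the variance is
  gamma(0) = sigma^2 * (1 + sum_i theta_i^2).
  sum_i theta_i^2 = (-0.017)^2 + (-0.091)^2 = 0.000289 + 0.008281 = 0.00857.
  gamma(0) = 2 * (1 + 0.00857) = 2 * 1.00857 = 2.01714, which rounds to 2.0171.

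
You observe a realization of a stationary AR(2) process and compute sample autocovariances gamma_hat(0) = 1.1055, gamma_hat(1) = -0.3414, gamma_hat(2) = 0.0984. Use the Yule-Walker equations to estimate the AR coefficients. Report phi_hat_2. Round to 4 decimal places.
\hat\phi_{2} = -0.0070

The Yule-Walker equations for an AR(p) process read, in matrix form,
  Gamma_p phi = r_p,   with   (Gamma_p)_{ij} = gamma(|i - j|),
                       (r_p)_i = gamma(i),   i,j = 1..p.
Substitute the sample gammas (Toeplitz matrix and right-hand side of size 2):
  Gamma_p = [[1.1055, -0.3414], [-0.3414, 1.1055]]
  r_p     = [-0.3414, 0.0984]
Written out:
  1.1055 phi_1 - 0.3414 phi_2 = -0.3414
  -0.3414 phi_1 + 1.1055 phi_2 = 0.0984
Solve by Cramer's rule:
  det = gamma(0)^2 - gamma(1)^2 = (1.1055)^2 - (-0.3414)^2 = 1.22213025 - 0.11655396 = 1.10557629
  phi_hat_1 = [gamma(1) gamma(0) - gamma(1) gamma(2)] / det = [(-0.3414)(1.1055) - (-0.3414)(0.0984)] / 1.10557629 = -0.34382394 / 1.10557629 = -0.311
  phi_hat_2 = [gamma(0) gamma(2) - gamma(1)^2] / det = [(1.1055)(0.0984) - (-0.3414)^2] / 1.10557629 = -0.00777276 / 1.10557629 = -0.007
So phi_hat = [-0.3110, -0.0070].
Therefore phi_hat_2 = -0.0070.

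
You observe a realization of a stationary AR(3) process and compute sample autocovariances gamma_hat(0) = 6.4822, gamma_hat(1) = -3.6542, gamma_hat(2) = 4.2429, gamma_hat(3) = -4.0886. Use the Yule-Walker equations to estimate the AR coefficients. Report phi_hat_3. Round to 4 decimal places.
\hat\phi_{3} = -0.3210

The Yule-Walker equations for an AR(p) process read, in matrix form,
  Gamma_p phi = r_p,   with   (Gamma_p)_{ij} = gamma(|i - j|),
                       (r_p)_i = gamma(i),   i,j = 1..p.
Substitute the sample gammas (Toeplitz matrix and right-hand side of size 3):
  Gamma_p = [[6.4822, -3.6542, 4.2429], [-3.6542, 6.4822, -3.6542], [4.2429, -3.6542, 6.4822]]
  r_p     = [-3.6542, 4.2429, -4.0886]
Written out (R1..R3):
  (R1) 6.4822 phi_1 - 3.6542 phi_2 + 4.2429 phi_3 = -3.6542
  (R2) -3.6542 phi_1 + 6.4822 phi_2 - 3.6542 phi_3 = 4.2429
  (R3) 4.2429 phi_1 - 3.6542 phi_2 + 6.4822 phi_3 = -4.0886
Gaussian elimination:
  R2 <- R2 - (-3.6542/6.4822) R1 = R2 - (-0.563728) R1:  4.422224 phi_2 - 1.262357 phi_3 = 2.182924
  R3 <- R3 - (4.2429/6.4822) R1 = R3 - (0.654546) R1:  -1.262357 phi_2 + 3.705026 phi_3 = -1.696757
  R3 <- R3 - (-1.262357/4.422224) R2 = R3 - (-0.285457) R2:  3.344676 phi_3 = -1.073625
Back-substitution:
  phi_hat_3 = -1.073625 / 3.344676 = -0.320995
  phi_hat_2 = (2.182924 - (-1.262357)(-0.320995)) / 4.422224 = 0.401995
  phi_hat_1 = (-3.6542 - (-3.6542)(0.401995) - (4.2429)(-0.320995)) / 6.4822 = -0.127006
So phi_hat = [-0.1270, 0.4020, -0.3210].
Therefore phi_hat_3 = -0.3210.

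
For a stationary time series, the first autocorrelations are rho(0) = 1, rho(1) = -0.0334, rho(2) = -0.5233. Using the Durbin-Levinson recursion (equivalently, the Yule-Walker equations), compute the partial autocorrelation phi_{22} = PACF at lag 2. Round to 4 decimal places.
\phi_{22} = -0.5250

The PACF at lag k is phi_{kk}, the last component of the solution
to the Yule-Walker system G_k phi = r_k where
  (G_k)_{ij} = rho(|i - j|), (r_k)_i = rho(i), i,j = 1..k.
Equivalently, Durbin-Levinson gives phi_{kk} iteratively:
  phi_{11} = rho(1)
  phi_{kk} = [rho(k) - sum_{j=1..k-1} phi_{k-1,j} rho(k-j)]
            / [1 - sum_{j=1..k-1} phi_{k-1,j} rho(j)],
  phi_{k,j} = phi_{k-1,j} - phi_{kk} phi_{k-1,k-j},  j = 1..k-1.
Step k = 1:
  phi_11 = rho(1) = -0.0334.
Step k = 2:
  phi_22 = [rho(2) - phi_11 rho(1)] / [1 - phi_11 rho(1)] = [-0.5233 - (-0.0334)(-0.0334)] / [1 - (-0.0334)(-0.0334)]
         = -0.52441556 / 0.99888444 = -0.525.
Therefore phi_{22} = -0.5250.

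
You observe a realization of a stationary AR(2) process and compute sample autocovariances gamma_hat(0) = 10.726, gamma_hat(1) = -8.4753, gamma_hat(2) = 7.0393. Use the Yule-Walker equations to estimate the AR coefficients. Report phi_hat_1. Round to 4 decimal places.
\hat\phi_{1} = -0.7230

The Yule-Walker equations for an AR(p) process read, in matrix form,
  Gamma_p phi = r_p,   with   (Gamma_p)_{ij} = gamma(|i - j|),
                       (r_p)_i = gamma(i),   i,j = 1..p.
Substitute the sample gammas (Toeplitz matrix and right-hand side of size 2):
  Gamma_p = [[10.726, -8.4753], [-8.4753, 10.726]]
  r_p     = [-8.4753, 7.0393]
Written out:
  10.726 phi_1 - 8.4753 phi_2 = -8.4753
  -8.4753 phi_1 + 10.726 phi_2 = 7.0393
Solve by Cramer's rule:
  det = gamma(0)^2 - gamma(1)^2 = (10.726)^2 - (-8.4753)^2 = 115.047076 - 71.83071009 = 43.21636591
  phi_hat_1 = [gamma(1) gamma(0) - gamma(1) gamma(2)] / det = [(-8.4753)(10.726) - (-8.4753)(7.0393)] / 43.21636591 = -31.24588851 / 43.21636591 = -0.723
  phi_hat_2 = [gamma(0) gamma(2) - gamma(1)^2] / det = [(10.726)(7.0393) - (-8.4753)^2] / 43.21636591 = 3.67282171 / 43.21636591 = 0.085
So phi_hat = [-0.7230, 0.0850].
Therefore phi_hat_1 = -0.7230.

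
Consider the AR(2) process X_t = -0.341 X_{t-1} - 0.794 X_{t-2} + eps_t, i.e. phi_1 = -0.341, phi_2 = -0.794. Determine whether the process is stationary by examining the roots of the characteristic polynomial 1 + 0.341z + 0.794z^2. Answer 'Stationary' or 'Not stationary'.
\text{Stationary}

The AR(p) characteristic polynomial is P(z) = 1 + 0.341z + 0.794z^2.
Stationarity requires all roots to lie outside the unit circle, i.e. |z| > 1 for every root.
Set 1 + (0.341) z + (0.794) z^2 = 0, i.e. a z^2 + b z + c = 0 with a = 0.794, b = 0.341, c = 1.
Discriminant D = b^2 - 4ac = (0.341)^2 - 4*(0.794)*1 = 0.116281 - (3.176) = -3.059719.
D < 0, so the roots are the complex-conjugate pair z = (-b +/- i sqrt(-D)) / (2a) = -0.2147 +/- 1.1015i.
For a conjugate pair |z|^2 = z * conj(z) = (product of roots) = c/a = 1/(0.794) = 1.259446, so |z| = sqrt(1.259446) = 1.1223 for both roots.
Moduli of all roots: 1.1223, 1.1223.
All moduli strictly greater than 1? Yes.
Verdict: Stationary.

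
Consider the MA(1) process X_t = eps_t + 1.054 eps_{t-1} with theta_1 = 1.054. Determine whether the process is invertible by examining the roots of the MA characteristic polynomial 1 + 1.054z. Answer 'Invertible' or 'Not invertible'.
\text{Not invertible}

The MA(q) characteristic polynomial is P(z) = 1 + 1.054z.
Invertibility requires all roots to lie outside the unit circle, i.e. |z| > 1 for every root.
This is linear in z: 1 + (1.054) z = 0  =>  z = -1/(1.054) = -0.948767,  |z| = 0.948767.
Moduli of all roots: 0.9488.
All moduli strictly greater than 1? No.
Verdict: Not invertible.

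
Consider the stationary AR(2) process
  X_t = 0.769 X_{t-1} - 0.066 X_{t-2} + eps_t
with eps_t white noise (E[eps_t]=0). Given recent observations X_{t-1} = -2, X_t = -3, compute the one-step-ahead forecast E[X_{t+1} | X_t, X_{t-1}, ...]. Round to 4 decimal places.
E[X_{t+1} \mid \mathcal F_t] = -2.1750

For an AR(p) model X_t = c + sum_i phi_i X_{t-i} + eps_t, the
one-step-ahead conditional mean is
  E[X_{t+1} | X_t, ...] = c + sum_i phi_i X_{t+1-i}.
Substitute known values:
  E[X_{t+1} | ...] = (0.769) * (-3) + (-0.066) * (-2)
                   = -2.1750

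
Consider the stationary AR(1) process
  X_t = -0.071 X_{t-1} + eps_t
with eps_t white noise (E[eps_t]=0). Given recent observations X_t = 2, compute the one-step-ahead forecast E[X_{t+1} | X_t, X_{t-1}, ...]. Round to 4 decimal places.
E[X_{t+1} \mid \mathcal F_t] = -0.1420

For an AR(p) model X_t = c + sum_i phi_i X_{t-i} + eps_t, the
one-step-ahead conditional mean is
  E[X_{t+1} | X_t, ...] = c + sum_i phi_i X_{t+1-i}.
Substitute known values:
  E[X_{t+1} | ...] = (-0.071) * (2)
                   = -0.1420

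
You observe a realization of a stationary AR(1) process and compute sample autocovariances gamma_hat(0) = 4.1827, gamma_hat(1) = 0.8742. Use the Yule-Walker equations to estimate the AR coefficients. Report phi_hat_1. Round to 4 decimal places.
\hat\phi_{1} = 0.2090

The Yule-Walker equations for an AR(p) process read, in matrix form,
  Gamma_p phi = r_p,   with   (Gamma_p)_{ij} = gamma(|i - j|),
                       (r_p)_i = gamma(i),   i,j = 1..p.
Substitute the sample gammas (Toeplitz matrix and right-hand side of size 1):
  Gamma_p = [[4.1827]]
  r_p     = [0.8742]
With p = 1 this is the single equation gamma(0) phi_1 = gamma(1):
  phi_hat_1 = gamma(1) / gamma(0) = 0.8742 / 4.1827 = 0.2090.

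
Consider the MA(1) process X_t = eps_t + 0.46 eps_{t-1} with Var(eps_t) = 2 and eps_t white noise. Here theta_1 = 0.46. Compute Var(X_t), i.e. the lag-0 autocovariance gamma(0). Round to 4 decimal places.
\gamma(0) = 2.4232

For an MA(q) process X_t = eps_t + sum_i theta_i eps_{t-i} with
Var(eps_t) = sigma^2, the variance is
  gamma(0) = sigma^2 * (1 + sum_i theta_i^2).
  sum_i theta_i^2 = (0.46)^2 = 0.2116.
  gamma(0) = 2 * (1 + 0.2116) = 2 * 1.2116 = 2.4232.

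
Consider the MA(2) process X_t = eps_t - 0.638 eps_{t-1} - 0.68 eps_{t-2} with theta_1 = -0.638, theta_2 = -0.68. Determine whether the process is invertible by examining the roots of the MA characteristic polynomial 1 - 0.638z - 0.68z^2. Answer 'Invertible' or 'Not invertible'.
\text{Not invertible}

The MA(q) characteristic polynomial is P(z) = 1 - 0.638z - 0.68z^2.
Invertibility requires all roots to lie outside the unit circle, i.e. |z| > 1 for every root.
Set 1 + (-0.638) z + (-0.68) z^2 = 0, i.e. a z^2 + b z + c = 0 with a = -0.68, b = -0.638, c = 1.
Discriminant D = b^2 - 4ac = (-0.638)^2 - 4*(-0.68)*1 = 0.407044 - (-2.72) = 3.127044.
D >= 0, so the roots are real: z = (-b +/- sqrt(D)) / (2a) = (0.638 +/- 1.768345) / (-1.36).
  z_1 = (0.638 + 1.768345) / (-1.36) = -1.7694,   |z_1| = 1.7694.
  z_2 = (0.638 - 1.768345) / (-1.36) = 0.8311,   |z_2| = 0.8311.
Moduli of all roots: 1.7694, 0.8311.
All moduli strictly greater than 1? No.
Verdict: Not invertible.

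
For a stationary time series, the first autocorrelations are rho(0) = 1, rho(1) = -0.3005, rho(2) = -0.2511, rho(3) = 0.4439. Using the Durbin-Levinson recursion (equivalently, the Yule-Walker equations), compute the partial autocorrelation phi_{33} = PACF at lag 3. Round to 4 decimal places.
\phi_{33} = 0.2909

The PACF at lag k is phi_{kk}, the last component of the solution
to the Yule-Walker system G_k phi = r_k where
  (G_k)_{ij} = rho(|i - j|), (r_k)_i = rho(i), i,j = 1..k.
Equivalently, Durbin-Levinson gives phi_{kk} iteratively:
  phi_{11} = rho(1)
  phi_{kk} = [rho(k) - sum_{j=1..k-1} phi_{k-1,j} rho(k-j)]
            / [1 - sum_{j=1..k-1} phi_{k-1,j} rho(j)],
  phi_{k,j} = phi_{k-1,j} - phi_{kk} phi_{k-1,k-j},  j = 1..k-1.
Step k = 1:
  phi_11 = rho(1) = -0.3005.
Step k = 2:
  phi_22 = [rho(2) - phi_11 rho(1)] / [1 - phi_11 rho(1)] = [-0.2511 - (-0.3005)(-0.3005)] / [1 - (-0.3005)(-0.3005)]
         = -0.34140025 / 0.90969975 = -0.375289.
  Update: phi_21 = phi_11 - phi_22 phi_11 = -0.3005 - (-0.375289)(-0.3005) = -0.413274.
Step k = 3:
  phi_33 = [rho(3) - phi_21 rho(2) - phi_22 rho(1)] / [1 - phi_21 rho(1) - phi_22 rho(2)]
    numerator   = 0.4439 - (-0.413274)(-0.2511) - (-0.375289)(-0.3005) = 0.22735249
    denominator = 1 - (-0.413274)(-0.3005) - (-0.375289)(-0.2511) = 0.78157601
  phi_33 = 0.22735249 / 0.78157601 = 0.2909.
Therefore phi_{33} = 0.2909.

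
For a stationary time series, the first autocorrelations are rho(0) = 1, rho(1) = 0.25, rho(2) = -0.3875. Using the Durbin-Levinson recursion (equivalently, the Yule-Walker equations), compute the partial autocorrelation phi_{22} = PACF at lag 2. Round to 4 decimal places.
\phi_{22} = -0.4800

The PACF at lag k is phi_{kk}, the last component of the solution
to the Yule-Walker system G_k phi = r_k where
  (G_k)_{ij} = rho(|i - j|), (r_k)_i = rho(i), i,j = 1..k.
Equivalently, Durbin-Levinson gives phi_{kk} iteratively:
  phi_{11} = rho(1)
  phi_{kk} = [rho(k) - sum_{j=1..k-1} phi_{k-1,j} rho(k-j)]
            / [1 - sum_{j=1..k-1} phi_{k-1,j} rho(j)],
  phi_{k,j} = phi_{k-1,j} - phi_{kk} phi_{k-1,k-j},  j = 1..k-1.
Step k = 1:
  phi_11 = rho(1) = 0.25.
Step k = 2:
  phi_22 = [rho(2) - phi_11 rho(1)] / [1 - phi_11 rho(1)] = [-0.3875 - (0.25)(0.25)] / [1 - (0.25)(0.25)]
         = -0.45 / 0.9375 = -0.48.
Therefore phi_{22} = -0.4800.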